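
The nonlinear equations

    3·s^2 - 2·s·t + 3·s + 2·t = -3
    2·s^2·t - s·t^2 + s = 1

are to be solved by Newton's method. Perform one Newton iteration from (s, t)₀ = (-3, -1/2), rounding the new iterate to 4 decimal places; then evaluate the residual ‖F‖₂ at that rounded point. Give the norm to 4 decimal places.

6.3071

At (-3, -1/2): F = (17.0000, -12.2500).
Jacobian J = [[6·s - 2·t + 3, -2·s + 2], [4·s·t - t^2 + 1, 2·s^2 - 2·s·t]].
At the point, J = [[-14.0000, 8.0000], [6.7500, 15.0000]] (det J = -264.0000).
Solving J·Δ = −F gives Δ = (1.3371, 0.2150).
Then the next iterate is (s, t)₁ = (-1.6629, -0.2850).
Re-evaluating at (-1.6629, -0.2850): F = (4.789156, -4.104016), so ‖F‖₂ = 6.3071.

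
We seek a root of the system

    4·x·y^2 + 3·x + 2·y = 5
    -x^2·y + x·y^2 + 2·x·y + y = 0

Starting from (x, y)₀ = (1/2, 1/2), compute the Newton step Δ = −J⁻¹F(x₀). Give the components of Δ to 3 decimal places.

At (1/2, 1/2): F = (-2.000, 1.000).
Jacobian J = [[4·y^2 + 3, 8·x·y + 2], [-2·x·y + y^2 + 2·y, -x^2 + 2·x·y + 2·x + 1]].
At the point, J = [[4.000, 4.000], [0.750, 2.250]] (det J = 6.000).
Solving J·Δ = −F gives Δ = (1.417, -0.917).

(1.417, -0.917)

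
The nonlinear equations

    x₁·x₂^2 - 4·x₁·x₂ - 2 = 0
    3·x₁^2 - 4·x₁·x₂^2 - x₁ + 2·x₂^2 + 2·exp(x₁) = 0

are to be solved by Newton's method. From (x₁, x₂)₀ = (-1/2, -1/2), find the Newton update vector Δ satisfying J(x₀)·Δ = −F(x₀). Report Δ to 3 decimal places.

At (-1/2, -1/2): F = (-3.125, 3.46306).
Jacobian J = [[x₂^2 - 4·x₂, 2·x₁·x₂ - 4·x₁], [6·x₁ - 4·x₂^2 + 2·exp(x₁) - 1, -8·x₁·x₂ + 4·x₂]].
At the point, J = [[2.250, 2.500], [-3.78694, -4.000]] (det J = 0.46735).
Solving J·Δ = −F gives Δ = (-8.222, 8.649).

(-8.222, 8.649)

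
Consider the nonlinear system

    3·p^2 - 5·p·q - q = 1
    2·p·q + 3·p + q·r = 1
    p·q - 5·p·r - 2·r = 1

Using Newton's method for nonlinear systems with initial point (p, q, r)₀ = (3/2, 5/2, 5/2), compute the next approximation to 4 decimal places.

At (3/2, 5/2, 5/2): F = (-15.5000, 17.2500, -21.0000).
Jacobian J = [[6·p - 5·q, -5·p - 1, 0], [2·q + 3, 2·p + r, q], [q - 5·r, p, -5·p - 2]].
At the point, J = [[-3.5000, -8.5000, 0.0000], [8.0000, 5.5000, 2.5000], [-10.0000, 1.5000, -9.5000]] (det J = -237.5000).
Solving J·Δ = −F gives Δ = (-0.3313, -1.6871, -2.1282).
Then the next iterate is (p, q, r)₁ = (1.1687, 0.8129, 0.3718).

(1.1687, 0.8129, 0.3718)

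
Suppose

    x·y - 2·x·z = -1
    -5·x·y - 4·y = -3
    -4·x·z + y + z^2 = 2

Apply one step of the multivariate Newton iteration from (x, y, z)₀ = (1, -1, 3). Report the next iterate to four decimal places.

At (1, -1, 3): F = (-6.0000, 12.0000, -6.0000).
Jacobian J = [[y - 2·z, x, -2·x], [-5·y, -5·x - 4, 0], [-4·z, 1, -4·x + 2·z]].
At the point, J = [[-7.0000, 1.0000, -2.0000], [5.0000, -9.0000, 0.0000], [-12.0000, 1.0000, 2.0000]] (det J = 322.0000).
Solving J·Δ = −F gives Δ = (-0.5217, 1.0435, -0.6522).
Then the next iterate is (x, y, z)₁ = (0.4783, 0.0435, 2.3478).

(0.4783, 0.0435, 2.3478)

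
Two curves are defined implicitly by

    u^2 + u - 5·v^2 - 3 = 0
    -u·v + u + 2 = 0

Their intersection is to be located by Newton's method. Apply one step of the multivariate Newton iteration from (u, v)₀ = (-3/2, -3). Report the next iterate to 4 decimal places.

(-1.1006, -1.3984)

At (-3/2, -3): F = (-47.2500, -4.0000).
Jacobian J = [[2·u + 1, -10·v], [-v + 1, -u]].
At the point, J = [[-2.0000, 30.0000], [4.0000, 1.5000]] (det J = -123.0000).
Solving J·Δ = −F gives Δ = (0.3994, 1.6016).
Then the next iterate is (u, v)₁ = (-1.1006, -1.3984).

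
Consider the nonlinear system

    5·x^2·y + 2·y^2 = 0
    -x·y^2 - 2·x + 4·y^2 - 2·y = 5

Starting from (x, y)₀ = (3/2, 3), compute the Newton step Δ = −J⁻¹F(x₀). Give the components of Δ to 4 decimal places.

At (3/2, 3): F = (51.7500, 8.5000).
Jacobian J = [[10·x·y, 5·x^2 + 4·y], [-y^2 - 2, -2·x·y + 8·y - 2]].
At the point, J = [[45.0000, 23.2500], [-11.0000, 13.0000]] (det J = 840.7500).
Solving J·Δ = −F gives Δ = (-0.5651, -1.1320).

(-0.5651, -1.1320)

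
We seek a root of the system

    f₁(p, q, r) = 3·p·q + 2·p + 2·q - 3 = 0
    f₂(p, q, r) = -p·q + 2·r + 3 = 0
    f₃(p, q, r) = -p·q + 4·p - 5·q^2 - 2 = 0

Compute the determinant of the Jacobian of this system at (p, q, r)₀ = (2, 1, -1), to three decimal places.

168.000

J = [[3·q + 2, 3·p + 2, 0], [-q, -p, 2], [-q + 4, -p - 10·q, 0]].
At the point, J = [[5.000, 8.000, 0.000], [-1.000, -2.000, 2.000], [3.000, -12.000, 0.000]].
det J = 168.000.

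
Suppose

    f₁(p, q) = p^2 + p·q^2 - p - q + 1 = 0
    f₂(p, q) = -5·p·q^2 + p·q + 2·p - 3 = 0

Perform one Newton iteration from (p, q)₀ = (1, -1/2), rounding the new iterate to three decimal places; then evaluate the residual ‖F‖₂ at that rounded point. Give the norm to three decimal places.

2.388

At (1, -1/2): F = (1.750, -2.750).
Jacobian J = [[2·p + q^2 - 1, 2·p·q - 1], [-5·q^2 + q + 2, -10·p·q + p]].
At the point, J = [[1.250, -2.000], [0.250, 6.000]] (det J = 8.000).
Solving J·Δ = −F gives Δ = (-0.625, 0.484).
Then the next iterate is (p, q)₁ = (0.375, -0.016).
Re-evaluating at (0.375, -0.016): F = (0.78172, -2.25648), so ‖F‖₂ = 2.388.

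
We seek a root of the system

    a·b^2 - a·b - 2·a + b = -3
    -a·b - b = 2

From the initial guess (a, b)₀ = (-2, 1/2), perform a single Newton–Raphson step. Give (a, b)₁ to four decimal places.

(3.4286, 4.7143)

At (-2, 1/2): F = (8.0000, -1.5000).
Jacobian J = [[b^2 - b - 2, 2·a·b - a + 1], [-b, -a - 1]].
At the point, J = [[-2.2500, 1.0000], [-0.5000, 1.0000]] (det J = -1.7500).
Solving J·Δ = −F gives Δ = (5.4286, 4.2143).
Then the next iterate is (a, b)₁ = (3.4286, 4.7143).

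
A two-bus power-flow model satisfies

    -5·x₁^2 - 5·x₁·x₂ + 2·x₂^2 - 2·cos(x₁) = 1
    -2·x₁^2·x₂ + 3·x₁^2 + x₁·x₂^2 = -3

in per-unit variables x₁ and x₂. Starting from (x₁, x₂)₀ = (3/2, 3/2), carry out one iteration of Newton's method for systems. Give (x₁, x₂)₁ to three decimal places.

(-1.333, 27.471)

At (3/2, 3/2): F = (-19.14147, 6.375).
Jacobian J = [[-10·x₁ - 5·x₂ + 2·sin(x₁), -5·x₁ + 4·x₂], [-4·x₁·x₂ + 6·x₁ + x₂^2, -2·x₁^2 + 2·x₁·x₂]].
At the point, J = [[-20.50501, -1.500], [2.250, 0.000]] (det J = 3.375).
Solving J·Δ = −F gives Δ = (-2.833, 25.971).
Then the next iterate is (x₁, x₂)₁ = (-1.333, 27.471).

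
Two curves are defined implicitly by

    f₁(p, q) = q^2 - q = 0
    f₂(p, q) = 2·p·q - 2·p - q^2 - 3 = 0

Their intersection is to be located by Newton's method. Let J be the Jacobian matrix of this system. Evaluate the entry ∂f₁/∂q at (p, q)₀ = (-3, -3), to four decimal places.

∂f₁/∂q = 2·q - 1.
At (-3, -3) this is -7.0000.

-7.0000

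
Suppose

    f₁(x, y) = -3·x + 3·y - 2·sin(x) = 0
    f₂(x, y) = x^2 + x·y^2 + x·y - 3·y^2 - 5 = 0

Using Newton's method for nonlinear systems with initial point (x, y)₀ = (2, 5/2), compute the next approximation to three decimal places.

At (2, 5/2): F = (-0.31859, -2.250).
Jacobian J = [[-2·cos(x) - 3, 3], [2·x + y^2 + y, 2·x·y + x - 6·y]].
At the point, J = [[-2.16771, 3.000], [12.750, -3.000]] (det J = -31.74688).
Solving J·Δ = −F gives Δ = (0.243, 0.282).
Then the next iterate is (x, y)₁ = (2.243, 2.782).

(2.243, 2.782)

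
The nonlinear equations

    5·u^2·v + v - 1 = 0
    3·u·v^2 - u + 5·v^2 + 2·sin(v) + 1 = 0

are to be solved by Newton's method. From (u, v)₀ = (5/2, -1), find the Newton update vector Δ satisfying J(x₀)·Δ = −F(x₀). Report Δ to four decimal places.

(-0.9276, 0.3120)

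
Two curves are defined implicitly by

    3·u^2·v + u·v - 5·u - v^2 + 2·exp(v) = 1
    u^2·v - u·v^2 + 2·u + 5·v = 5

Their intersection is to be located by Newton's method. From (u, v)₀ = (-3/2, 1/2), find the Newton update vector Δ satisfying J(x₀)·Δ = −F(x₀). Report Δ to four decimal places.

(1.6952, 0.4087)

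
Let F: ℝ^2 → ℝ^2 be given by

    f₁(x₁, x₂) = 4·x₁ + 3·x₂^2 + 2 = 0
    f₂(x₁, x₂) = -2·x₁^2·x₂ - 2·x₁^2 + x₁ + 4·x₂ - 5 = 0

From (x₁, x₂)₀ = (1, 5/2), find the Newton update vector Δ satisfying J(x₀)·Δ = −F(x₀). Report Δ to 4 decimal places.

(-0.3177, -1.5653)

At (1, 5/2): F = (24.7500, -1.0000).
Jacobian J = [[4, 6·x₂], [-4·x₁·x₂ - 4·x₁ + 1, -2·x₁^2 + 4]].
At the point, J = [[4.0000, 15.0000], [-13.0000, 2.0000]] (det J = 203.0000).
Solving J·Δ = −F gives Δ = (-0.3177, -1.5653).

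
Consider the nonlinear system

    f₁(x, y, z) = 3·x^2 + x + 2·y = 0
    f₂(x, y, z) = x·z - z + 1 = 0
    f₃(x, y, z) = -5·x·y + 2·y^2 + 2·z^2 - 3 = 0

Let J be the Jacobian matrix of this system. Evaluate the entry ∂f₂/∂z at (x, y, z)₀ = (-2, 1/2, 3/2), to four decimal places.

-3.0000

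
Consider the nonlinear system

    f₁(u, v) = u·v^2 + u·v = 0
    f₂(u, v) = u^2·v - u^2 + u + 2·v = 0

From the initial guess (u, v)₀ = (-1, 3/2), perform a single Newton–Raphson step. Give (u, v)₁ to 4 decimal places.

(-0.8889, 0.6667)

At (-1, 3/2): F = (-3.7500, 2.5000).
Jacobian J = [[v^2 + v, 2·u·v + u], [2·u·v - 2·u + 1, u^2 + 2]].
At the point, J = [[3.7500, -4.0000], [0.0000, 3.0000]] (det J = 11.2500).
Solving J·Δ = −F gives Δ = (0.1111, -0.8333).
Then the next iterate is (u, v)₁ = (-0.8889, 0.6667).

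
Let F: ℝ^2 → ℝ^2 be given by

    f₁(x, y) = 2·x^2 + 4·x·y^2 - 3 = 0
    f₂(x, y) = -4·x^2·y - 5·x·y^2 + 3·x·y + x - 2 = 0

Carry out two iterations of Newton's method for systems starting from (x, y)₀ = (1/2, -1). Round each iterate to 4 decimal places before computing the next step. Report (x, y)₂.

(1.3234, 0.0928)

At (1/2, -1): F = (-0.5000, -4.5000).
Jacobian J = [[4·x + 4·y^2, 8·x·y], [-8·x·y - 5·y^2 + 3·y + 1, -4·x^2 - 10·x·y + 3·x]].
At the point, J = [[6.0000, -4.0000], [-3.0000, 5.5000]] (det J = 21.0000).
Solving J·Δ = −F gives Δ = (0.9881, 1.3571).
Then the next iterate is (x, y)₁ = (1.4881, 0.3571).
Round to (1.4881, 0.3571) and repeat: F = (2.187936, -3.029622), J = [[6.462482, 4.251204], [-2.817506, -9.707472]].
Δ = (-0.1647, -0.2643), so (x, y)₂ = (1.3234, 0.0928).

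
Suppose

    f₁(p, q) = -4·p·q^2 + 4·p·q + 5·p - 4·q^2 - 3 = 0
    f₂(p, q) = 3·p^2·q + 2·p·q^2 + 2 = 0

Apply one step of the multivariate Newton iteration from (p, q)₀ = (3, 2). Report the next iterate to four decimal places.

(1.7204, 1.5354)

At (3, 2): F = (-28.0000, 80.0000).
Jacobian J = [[-4·q^2 + 4·q + 5, -8·p·q + 4·p - 8·q], [6·p·q + 2·q^2, 3·p^2 + 4·p·q]].
At the point, J = [[-3.0000, -52.0000], [44.0000, 51.0000]] (det J = 2135.0000).
Solving J·Δ = −F gives Δ = (-1.2796, -0.4646).
Then the next iterate is (p, q)₁ = (1.7204, 1.5354).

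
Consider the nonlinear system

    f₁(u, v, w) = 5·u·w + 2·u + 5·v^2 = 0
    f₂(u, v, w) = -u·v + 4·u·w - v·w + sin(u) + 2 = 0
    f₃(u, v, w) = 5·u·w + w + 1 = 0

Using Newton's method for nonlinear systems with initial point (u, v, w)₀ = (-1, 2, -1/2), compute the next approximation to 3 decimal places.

(-5.306, 1.728, 2.941)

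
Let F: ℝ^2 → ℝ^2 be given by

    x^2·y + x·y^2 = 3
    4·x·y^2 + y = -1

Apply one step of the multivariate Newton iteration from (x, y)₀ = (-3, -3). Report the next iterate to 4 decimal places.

At (-3, -3): F = (-57.0000, -110.0000).
Jacobian J = [[2·x·y + y^2, x^2 + 2·x·y], [4·y^2, 8·x·y + 1]].
At the point, J = [[27.0000, 27.0000], [36.0000, 73.0000]] (det J = 999.0000).
Solving J·Δ = −F gives Δ = (1.1922, 0.9189).
Then the next iterate is (x, y)₁ = (-1.8078, -2.0811).

(-1.8078, -2.0811)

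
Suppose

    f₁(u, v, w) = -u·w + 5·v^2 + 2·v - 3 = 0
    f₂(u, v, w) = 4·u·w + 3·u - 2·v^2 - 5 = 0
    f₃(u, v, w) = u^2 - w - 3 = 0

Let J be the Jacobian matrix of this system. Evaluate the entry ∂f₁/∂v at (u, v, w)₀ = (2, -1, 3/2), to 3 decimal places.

∂f₁/∂v = 10·v + 2.
At (2, -1, 3/2) this is -8.000.

-8.000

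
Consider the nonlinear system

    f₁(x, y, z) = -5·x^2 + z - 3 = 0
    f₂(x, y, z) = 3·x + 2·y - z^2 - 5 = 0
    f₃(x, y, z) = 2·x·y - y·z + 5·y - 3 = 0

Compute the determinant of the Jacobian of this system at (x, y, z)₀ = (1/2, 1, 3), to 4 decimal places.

J = [[-10·x, 0, 1], [3, 2, -2·z], [2·y, 2·x - z + 5, -y]].
At the point, J = [[-5.0000, 0.0000, 1.0000], [3.0000, 2.0000, -6.0000], [2.0000, 3.0000, -1.0000]].
det J = -75.0000.

-75.0000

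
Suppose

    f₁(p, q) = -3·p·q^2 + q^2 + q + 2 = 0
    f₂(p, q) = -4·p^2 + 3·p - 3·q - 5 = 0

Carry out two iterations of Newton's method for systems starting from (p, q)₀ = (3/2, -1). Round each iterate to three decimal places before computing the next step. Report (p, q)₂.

At (3/2, -1): F = (-2.500, -6.500).
Jacobian J = [[-3·q^2, -6·p·q + 2·q + 1], [-8·p + 3, -3]].
At the point, J = [[-3.000, 8.000], [-9.000, -3.000]] (det J = 81.000).
Solving J·Δ = −F gives Δ = (-0.735, 0.037).
Then the next iterate is (p, q)₁ = (0.765, -0.963).
Round to (0.765, -0.963) and repeat: F = (-0.16394, -2.15690), J = [[-2.78211, 3.49417], [-3.120, -3.000]].
Δ = (-0.417, -0.285), so (p, q)₂ = (0.348, -1.248).

(0.348, -1.248)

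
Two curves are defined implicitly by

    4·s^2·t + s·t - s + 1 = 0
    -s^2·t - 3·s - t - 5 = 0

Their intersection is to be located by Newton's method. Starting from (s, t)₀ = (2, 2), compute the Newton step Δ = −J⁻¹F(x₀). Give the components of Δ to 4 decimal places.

At (2, 2): F = (35.0000, -21.0000).
Jacobian J = [[8·s·t + t - 1, 4·s^2 + s], [-2·s·t - 3, -s^2 - 1]].
At the point, J = [[33.0000, 18.0000], [-11.0000, -5.0000]] (det J = 33.0000).
Solving J·Δ = −F gives Δ = (-6.1515, 9.3333).

(-6.1515, 9.3333)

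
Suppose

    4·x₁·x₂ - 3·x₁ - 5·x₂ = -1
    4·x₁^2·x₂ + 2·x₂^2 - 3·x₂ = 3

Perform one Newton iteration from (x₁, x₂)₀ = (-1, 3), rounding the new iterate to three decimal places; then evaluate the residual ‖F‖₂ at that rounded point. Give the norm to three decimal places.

At (-1, 3): F = (-23.000, 18.000).
Jacobian J = [[4·x₂ - 3, 4·x₁ - 5], [8·x₁·x₂, 4·x₁^2 + 4·x₂ - 3]].
At the point, J = [[9.000, -9.000], [-24.000, 13.000]] (det J = -99.000).
Solving J·Δ = −F gives Δ = (-1.384, -3.939).
Then the next iterate is (x₁, x₂)₁ = (-2.384, -0.939).
Re-evaluating at (-2.384, -0.939): F = (21.80130, -19.76662), so ‖F‖₂ = 29.428.

29.428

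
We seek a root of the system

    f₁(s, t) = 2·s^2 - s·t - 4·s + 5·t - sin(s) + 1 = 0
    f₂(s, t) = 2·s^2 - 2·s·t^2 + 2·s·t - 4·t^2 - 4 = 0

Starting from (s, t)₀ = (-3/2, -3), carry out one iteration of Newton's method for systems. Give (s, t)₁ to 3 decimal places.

(-1.360, -1.771)

At (-3/2, -3): F = (-7.00251, 0.500).
Jacobian J = [[4·s - t - cos(s) - 4, -s + 5], [4·s - 2·t^2 + 2·t, -4·s·t + 2·s - 8·t]].
At the point, J = [[-7.07074, 6.500], [-30.000, 3.000]] (det J = 173.78779).
Solving J·Δ = −F gives Δ = (0.140, 1.229).
Then the next iterate is (s, t)₁ = (-1.360, -1.771).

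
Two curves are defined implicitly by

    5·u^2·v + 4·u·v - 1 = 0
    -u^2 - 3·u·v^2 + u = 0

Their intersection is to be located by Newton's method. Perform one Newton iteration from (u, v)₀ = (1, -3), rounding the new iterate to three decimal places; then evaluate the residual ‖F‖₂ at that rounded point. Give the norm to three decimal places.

11.016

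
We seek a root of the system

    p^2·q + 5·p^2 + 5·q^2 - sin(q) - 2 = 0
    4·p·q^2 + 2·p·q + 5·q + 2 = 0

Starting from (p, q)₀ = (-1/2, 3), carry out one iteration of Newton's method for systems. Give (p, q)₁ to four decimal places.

At (-1/2, 3): F = (44.858880, -4.0000).
Jacobian J = [[2·p·q + 10·p, p^2 + 10·q - cos(q)], [4·q^2 + 2·q, 8·p·q + 2·p + 5]].
At the point, J = [[-8.0000, 31.239992], [42.0000, -8.0000]] (det J = -1248.079685).
Solving J·Δ = −F gives Δ = (-0.1874, -1.4839).
Then the next iterate is (p, q)₁ = (-0.6874, 1.5161).

(-0.6874, 1.5161)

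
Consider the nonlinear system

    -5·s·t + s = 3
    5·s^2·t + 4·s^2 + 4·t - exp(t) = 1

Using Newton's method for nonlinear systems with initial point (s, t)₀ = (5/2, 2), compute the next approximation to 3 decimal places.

(1.894, 0.396)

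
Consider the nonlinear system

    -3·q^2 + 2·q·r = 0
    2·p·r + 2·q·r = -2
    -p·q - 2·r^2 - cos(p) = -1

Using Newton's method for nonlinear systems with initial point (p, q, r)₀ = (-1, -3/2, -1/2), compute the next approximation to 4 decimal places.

(-4.7585, -0.3134, 0.9144)

At (-1, -3/2, -1/2): F = (-5.2500, 4.5000, -1.540302).
Jacobian J = [[0, -6·q + 2·r, 2·q], [2·r, 2·r, 2·p + 2·q], [-q + sin(p), -p, -4·r]].
At the point, J = [[0.0000, 8.0000, -3.0000], [-1.0000, -1.0000, -5.0000], [0.658529, 1.0000, 2.0000]] (det J = -9.316748).
Solving J·Δ = −F gives Δ = (-3.7585, 1.1866, 1.4144).
Then the next iterate is (p, q, r)₁ = (-4.7585, -0.3134, 0.9144).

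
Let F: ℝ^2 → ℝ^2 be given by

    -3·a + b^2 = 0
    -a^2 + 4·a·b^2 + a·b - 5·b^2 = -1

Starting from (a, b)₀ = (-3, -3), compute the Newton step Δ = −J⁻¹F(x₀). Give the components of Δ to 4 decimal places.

(13.8095, -3.9048)

At (-3, -3): F = (18.0000, -152.0000).
Jacobian J = [[-3, 2·b], [-2·a + 4·b^2 + b, 8·a·b + a - 10·b]].
At the point, J = [[-3.0000, -6.0000], [39.0000, 99.0000]] (det J = -63.0000).
Solving J·Δ = −F gives Δ = (13.8095, -3.9048).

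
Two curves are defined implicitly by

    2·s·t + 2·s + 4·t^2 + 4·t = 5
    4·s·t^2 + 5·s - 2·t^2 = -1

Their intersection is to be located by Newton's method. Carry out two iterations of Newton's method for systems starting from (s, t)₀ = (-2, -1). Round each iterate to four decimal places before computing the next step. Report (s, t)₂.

(0.1231, -1.8069)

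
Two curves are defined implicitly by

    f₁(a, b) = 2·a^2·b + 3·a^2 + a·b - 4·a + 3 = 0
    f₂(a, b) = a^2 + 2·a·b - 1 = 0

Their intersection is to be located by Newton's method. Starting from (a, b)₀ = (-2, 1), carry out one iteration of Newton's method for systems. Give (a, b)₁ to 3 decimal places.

(-0.942, 0.221)

At (-2, 1): F = (29.000, -1.000).
Jacobian J = [[4·a·b + 6·a + b - 4, 2·a^2 + a], [2·a + 2·b, 2·a]].
At the point, J = [[-23.000, 6.000], [-2.000, -4.000]] (det J = 104.000).
Solving J·Δ = −F gives Δ = (1.058, -0.779).
Then the next iterate is (a, b)₁ = (-0.942, 0.221).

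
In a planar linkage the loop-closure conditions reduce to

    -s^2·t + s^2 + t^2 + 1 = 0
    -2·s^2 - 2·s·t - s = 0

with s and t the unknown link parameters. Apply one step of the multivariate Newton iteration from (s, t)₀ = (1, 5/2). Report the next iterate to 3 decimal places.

(0.554, 0.728)

At (1, 5/2): F = (5.750, -8.000).
Jacobian J = [[-2·s·t + 2·s, -s^2 + 2·t], [-4·s - 2·t - 1, -2·s]].
At the point, J = [[-3.000, 4.000], [-10.000, -2.000]] (det J = 46.000).
Solving J·Δ = −F gives Δ = (-0.446, -1.772).
Then the next iterate is (s, t)₁ = (0.554, 0.728).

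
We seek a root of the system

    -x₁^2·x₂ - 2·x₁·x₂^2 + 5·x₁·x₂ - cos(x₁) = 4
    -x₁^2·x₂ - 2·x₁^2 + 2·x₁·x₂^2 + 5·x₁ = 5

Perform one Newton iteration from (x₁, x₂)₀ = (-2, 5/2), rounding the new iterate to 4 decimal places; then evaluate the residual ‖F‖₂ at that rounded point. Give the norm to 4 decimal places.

14.1808

At (-2, 5/2): F = (-13.583853, -58.0000).
Jacobian J = [[-2·x₁·x₂ - 2·x₂^2 + 5·x₂ + sin(x₁), -x₁^2 - 4·x₁·x₂ + 5·x₁], [-2·x₁·x₂ - 4·x₁ + 2·x₂^2 + 5, -x₁^2 + 4·x₁·x₂]].
At the point, J = [[9.090703, 6.0000], [35.5000, -24.0000]] (det J = -431.176862).
Solving J·Δ = −F gives Δ = (1.5632, -0.1044).
Then the next iterate is (x₁, x₂)₁ = (-0.4368, 2.3956).
Re-evaluating at (-0.4368, 2.3956): F = (-5.581665, -13.036158), so ‖F‖₂ = 14.1808.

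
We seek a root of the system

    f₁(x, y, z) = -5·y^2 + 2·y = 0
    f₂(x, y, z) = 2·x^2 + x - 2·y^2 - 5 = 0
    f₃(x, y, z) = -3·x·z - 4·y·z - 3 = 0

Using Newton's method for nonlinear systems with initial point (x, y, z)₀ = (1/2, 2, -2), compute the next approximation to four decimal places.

At (1/2, 2, -2): F = (-16.0000, -12.0000, 16.0000).
Jacobian J = [[0, -10·y + 2, 0], [4·x + 1, -4·y, 0], [-3·z, -4·z, -3·x - 4·y]].
At the point, J = [[0.0000, -18.0000, 0.0000], [3.0000, -8.0000, 0.0000], [6.0000, 8.0000, -9.5000]] (det J = -513.0000).
Solving J·Δ = −F gives Δ = (1.6296, -0.8889, 1.9649).
Then the next iterate is (x, y, z)₁ = (2.1296, 1.1111, -0.0351).

(2.1296, 1.1111, -0.0351)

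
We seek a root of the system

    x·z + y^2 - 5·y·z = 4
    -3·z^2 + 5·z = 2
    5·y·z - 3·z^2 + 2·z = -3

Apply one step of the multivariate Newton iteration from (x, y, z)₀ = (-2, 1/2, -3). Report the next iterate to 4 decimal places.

(0.3514, 0.8696, -1.0870)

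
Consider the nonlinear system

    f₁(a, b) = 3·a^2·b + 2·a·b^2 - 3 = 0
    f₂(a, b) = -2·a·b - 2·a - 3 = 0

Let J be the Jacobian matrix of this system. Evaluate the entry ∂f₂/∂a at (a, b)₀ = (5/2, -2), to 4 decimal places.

2.0000

∂f₂/∂a = -2·b - 2.
At (5/2, -2) this is 2.0000.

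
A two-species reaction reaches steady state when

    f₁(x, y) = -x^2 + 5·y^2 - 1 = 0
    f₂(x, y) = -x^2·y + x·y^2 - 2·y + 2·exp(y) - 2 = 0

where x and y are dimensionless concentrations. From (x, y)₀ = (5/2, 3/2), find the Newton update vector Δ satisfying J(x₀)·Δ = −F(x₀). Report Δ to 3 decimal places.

(-0.787, -0.529)

At (5/2, 3/2): F = (4.000, 0.21338).
Jacobian J = [[-2·x, 10·y], [-2·x·y + y^2, -x^2 + 2·x·y + 2·exp(y) - 2]].
At the point, J = [[-5.000, 15.000], [-5.250, 8.21338]] (det J = 37.68311).
Solving J·Δ = −F gives Δ = (-0.787, -0.529).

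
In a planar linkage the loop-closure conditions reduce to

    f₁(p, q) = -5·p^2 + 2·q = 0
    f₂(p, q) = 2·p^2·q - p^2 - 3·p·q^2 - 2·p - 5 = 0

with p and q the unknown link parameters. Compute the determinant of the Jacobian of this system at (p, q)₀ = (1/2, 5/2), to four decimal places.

68.5000

J = [[-10·p, 2], [4·p·q - 2·p - 3·q^2 - 2, 2·p^2 - 6·p·q]].
At the point, J = [[-5.0000, 2.0000], [-16.7500, -7.0000]].
det J = 68.5000.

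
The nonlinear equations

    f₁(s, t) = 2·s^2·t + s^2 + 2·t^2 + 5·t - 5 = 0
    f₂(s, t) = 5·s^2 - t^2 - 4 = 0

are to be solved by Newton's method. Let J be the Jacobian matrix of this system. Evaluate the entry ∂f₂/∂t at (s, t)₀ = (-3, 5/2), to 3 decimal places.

∂f₂/∂t = -2·t.
At (-3, 5/2) this is -5.000.

-5.000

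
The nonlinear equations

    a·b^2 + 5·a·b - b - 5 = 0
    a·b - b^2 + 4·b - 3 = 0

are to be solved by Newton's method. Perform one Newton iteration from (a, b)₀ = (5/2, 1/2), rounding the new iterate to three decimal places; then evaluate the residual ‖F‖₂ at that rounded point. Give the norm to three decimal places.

0.466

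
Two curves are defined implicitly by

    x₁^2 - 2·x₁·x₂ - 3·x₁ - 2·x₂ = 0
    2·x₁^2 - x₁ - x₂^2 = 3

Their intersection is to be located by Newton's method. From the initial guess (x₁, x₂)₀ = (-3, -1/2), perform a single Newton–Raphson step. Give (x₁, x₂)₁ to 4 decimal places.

(-1.7500, -2.0000)

At (-3, -1/2): F = (16.0000, 17.7500).
Jacobian J = [[2·x₁ - 2·x₂ - 3, -2·x₁ - 2], [4·x₁ - 1, -2·x₂]].
At the point, J = [[-8.0000, 4.0000], [-13.0000, 1.0000]] (det J = 44.0000).
Solving J·Δ = −F gives Δ = (1.2500, -1.5000).
Then the next iterate is (x₁, x₂)₁ = (-1.7500, -2.0000).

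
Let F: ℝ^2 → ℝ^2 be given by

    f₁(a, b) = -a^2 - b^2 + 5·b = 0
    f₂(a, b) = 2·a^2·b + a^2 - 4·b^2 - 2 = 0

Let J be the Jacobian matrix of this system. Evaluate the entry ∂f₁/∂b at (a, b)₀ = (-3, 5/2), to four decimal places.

∂f₁/∂b = -2·b + 5.
At (-3, 5/2) this is 0.0000.

0.0000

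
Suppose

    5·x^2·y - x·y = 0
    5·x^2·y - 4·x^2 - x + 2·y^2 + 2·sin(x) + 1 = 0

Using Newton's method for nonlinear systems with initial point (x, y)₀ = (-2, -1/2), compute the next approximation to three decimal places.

(-1.017, -0.469)

At (-2, -1/2): F = (-11.000, -24.31859).
Jacobian J = [[10·x·y - y, 5·x^2 - x], [10·x·y - 8·x + 2·cos(x) - 1, 5·x^2 + 4·y]].
At the point, J = [[10.500, 22.000], [24.16771, 18.000]] (det J = -342.68954).
Solving J·Δ = −F gives Δ = (0.983, 0.031).
Then the next iterate is (x, y)₁ = (-1.017, -0.469).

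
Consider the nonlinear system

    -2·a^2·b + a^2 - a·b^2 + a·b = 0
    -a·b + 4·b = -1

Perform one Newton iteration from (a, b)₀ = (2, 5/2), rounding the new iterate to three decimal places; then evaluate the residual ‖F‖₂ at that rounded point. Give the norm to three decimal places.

At (2, 5/2): F = (-23.500, 6.000).
Jacobian J = [[-4·a·b + 2·a - b^2 + b, -2·a^2 - 2·a·b + a], [-b, -a + 4]].
At the point, J = [[-19.750, -16.000], [-2.500, 2.000]] (det J = -79.500).
Solving J·Δ = −F gives Δ = (0.616, -2.230).
Then the next iterate is (a, b)₁ = (2.616, 0.270).
Re-evaluating at (2.616, 0.270): F = (3.66360, 1.37368), so ‖F‖₂ = 3.913.

3.913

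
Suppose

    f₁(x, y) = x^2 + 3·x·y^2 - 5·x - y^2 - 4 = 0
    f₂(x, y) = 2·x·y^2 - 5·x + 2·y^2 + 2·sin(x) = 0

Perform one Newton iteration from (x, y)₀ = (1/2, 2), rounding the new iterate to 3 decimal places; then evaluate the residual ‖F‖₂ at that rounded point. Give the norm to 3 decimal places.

At (1/2, 2): F = (-4.250, 10.45885).
Jacobian J = [[2·x + 3·y^2 - 5, 6·x·y - 2·y], [2·y^2 + 2·cos(x) - 5, 4·x·y + 4·y]].
At the point, J = [[8.000, 2.000], [4.75517, 12.000]] (det J = 86.48967).
Solving J·Δ = −F gives Δ = (0.832, -1.201).
Then the next iterate is (x, y)₁ = (1.332, 0.799).
Re-evaluating at (1.332, 0.799): F = (-6.97313, -1.73925), so ‖F‖₂ = 7.187.

7.187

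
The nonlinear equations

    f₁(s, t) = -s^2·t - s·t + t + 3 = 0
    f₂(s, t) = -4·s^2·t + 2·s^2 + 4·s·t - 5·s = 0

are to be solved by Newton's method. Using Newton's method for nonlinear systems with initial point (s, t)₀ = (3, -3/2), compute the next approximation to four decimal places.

At (3, -3/2): F = (19.5000, 39.0000).
Jacobian J = [[-2·s·t - t, -s^2 - s + 1], [-8·s·t + 4·s + 4·t - 5, -4·s^2 + 4·s]].
At the point, J = [[10.5000, -11.0000], [37.0000, -24.0000]] (det J = 155.0000).
Solving J·Δ = −F gives Δ = (0.2516, 2.0129).
Then the next iterate is (s, t)₁ = (3.2516, 0.5129).

(3.2516, 0.5129)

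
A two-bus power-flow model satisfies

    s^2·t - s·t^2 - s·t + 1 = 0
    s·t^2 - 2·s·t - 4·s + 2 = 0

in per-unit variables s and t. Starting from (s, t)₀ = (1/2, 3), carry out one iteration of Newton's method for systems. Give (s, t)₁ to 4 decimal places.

(0.3294, 2.1647)

At (1/2, 3): F = (-4.2500, 1.5000).
Jacobian J = [[2·s·t - t^2 - t, s^2 - 2·s·t - s], [t^2 - 2·t - 4, 2·s·t - 2·s]].
At the point, J = [[-9.0000, -3.2500], [-1.0000, 2.0000]] (det J = -21.2500).
Solving J·Δ = −F gives Δ = (-0.1706, -0.8353).
Then the next iterate is (s, t)₁ = (0.3294, 2.1647).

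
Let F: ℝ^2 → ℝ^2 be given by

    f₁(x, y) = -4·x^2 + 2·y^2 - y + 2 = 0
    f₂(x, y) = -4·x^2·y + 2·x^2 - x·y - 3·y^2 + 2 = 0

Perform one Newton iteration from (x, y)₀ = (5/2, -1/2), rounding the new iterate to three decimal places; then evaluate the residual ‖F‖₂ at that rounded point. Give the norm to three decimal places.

At (5/2, -1/2): F = (-22.000, 27.500).
Jacobian J = [[-8·x, 4·y - 1], [-8·x·y + 4·x - y, -4·x^2 - x - 6·y]].
At the point, J = [[-20.000, -3.000], [20.500, -24.500]] (det J = 551.500).
Solving J·Δ = −F gives Δ = (-1.127, 0.180).
Then the next iterate is (x, y)₁ = (1.373, -0.320).
Re-evaluating at (1.373, -0.320): F = (-5.01572, 8.31538), so ‖F‖₂ = 9.711.

9.711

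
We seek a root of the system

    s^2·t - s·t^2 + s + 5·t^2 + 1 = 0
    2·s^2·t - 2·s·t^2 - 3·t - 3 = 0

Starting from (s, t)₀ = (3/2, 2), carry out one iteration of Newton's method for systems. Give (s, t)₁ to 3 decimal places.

At (3/2, 2): F = (21.000, -12.000).
Jacobian J = [[2·s·t - t^2 + 1, s^2 - 2·s·t + 10·t], [4·s·t - 2·t^2, 2·s^2 - 4·s·t - 3]].
At the point, J = [[3.000, 16.250], [4.000, -10.500]] (det J = -96.500).
Solving J·Δ = −F gives Δ = (-0.264, -1.244).
Then the next iterate is (s, t)₁ = (1.236, 0.756).

(1.236, 0.756)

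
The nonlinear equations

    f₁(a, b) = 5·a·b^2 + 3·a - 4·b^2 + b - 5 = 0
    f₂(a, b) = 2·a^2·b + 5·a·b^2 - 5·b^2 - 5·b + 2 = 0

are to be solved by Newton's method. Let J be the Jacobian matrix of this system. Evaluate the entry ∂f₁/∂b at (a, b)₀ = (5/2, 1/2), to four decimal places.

9.5000

∂f₁/∂b = 10·a·b - 8·b + 1.
At (5/2, 1/2) this is 9.5000.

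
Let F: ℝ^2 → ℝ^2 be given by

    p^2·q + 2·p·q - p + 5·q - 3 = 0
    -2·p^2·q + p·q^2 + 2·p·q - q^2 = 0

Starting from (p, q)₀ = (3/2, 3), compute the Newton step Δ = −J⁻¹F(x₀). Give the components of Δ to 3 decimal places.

(-0.761, -1.522)

At (3/2, 3): F = (26.250, 0.000).
Jacobian J = [[2·p·q + 2·q - 1, p^2 + 2·p + 5], [-4·p·q + q^2 + 2·q, -2·p^2 + 2·p·q + 2·p - 2·q]].
At the point, J = [[14.000, 10.250], [-3.000, 1.500]] (det J = 51.750).
Solving J·Δ = −F gives Δ = (-0.761, -1.522).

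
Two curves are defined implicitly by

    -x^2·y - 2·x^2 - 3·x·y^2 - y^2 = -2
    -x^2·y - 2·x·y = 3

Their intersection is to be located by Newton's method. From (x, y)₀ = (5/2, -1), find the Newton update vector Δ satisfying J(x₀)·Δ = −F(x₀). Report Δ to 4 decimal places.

At (5/2, -1): F = (-12.7500, 8.2500).
Jacobian J = [[-2·x·y - 4·x - 3·y^2, -x^2 - 6·x·y - 2·y], [-2·x·y - 2·y, -x^2 - 2·x]].
At the point, J = [[-8.0000, 10.7500], [7.0000, -11.2500]] (det J = 14.7500).
Solving J·Δ = −F gives Δ = (-3.7119, -1.5763).

(-3.7119, -1.5763)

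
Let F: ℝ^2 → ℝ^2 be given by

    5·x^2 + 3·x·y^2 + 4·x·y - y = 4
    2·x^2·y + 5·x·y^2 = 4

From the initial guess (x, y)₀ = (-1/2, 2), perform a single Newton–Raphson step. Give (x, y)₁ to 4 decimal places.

(-15.9167, -25.3333)

At (-1/2, 2): F = (-14.7500, -13.0000).
Jacobian J = [[10·x + 3·y^2 + 4·y, 6·x·y + 4·x - 1], [4·x·y + 5·y^2, 2·x^2 + 10·x·y]].
At the point, J = [[15.0000, -9.0000], [16.0000, -9.5000]] (det J = 1.5000).
Solving J·Δ = −F gives Δ = (-15.4167, -27.3333).
Then the next iterate is (x, y)₁ = (-15.9167, -25.3333).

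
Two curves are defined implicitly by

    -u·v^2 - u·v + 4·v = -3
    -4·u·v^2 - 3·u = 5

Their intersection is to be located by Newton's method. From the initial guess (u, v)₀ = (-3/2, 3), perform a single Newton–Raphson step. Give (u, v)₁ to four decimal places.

(-4.5880, -1.8315)

At (-3/2, 3): F = (33.0000, 53.5000).
Jacobian J = [[-v^2 - v, -2·u·v - u + 4], [-4·v^2 - 3, -8·u·v]].
At the point, J = [[-12.0000, 14.5000], [-39.0000, 36.0000]] (det J = 133.5000).
Solving J·Δ = −F gives Δ = (-3.0880, -4.8315).
Then the next iterate is (u, v)₁ = (-4.5880, -1.8315).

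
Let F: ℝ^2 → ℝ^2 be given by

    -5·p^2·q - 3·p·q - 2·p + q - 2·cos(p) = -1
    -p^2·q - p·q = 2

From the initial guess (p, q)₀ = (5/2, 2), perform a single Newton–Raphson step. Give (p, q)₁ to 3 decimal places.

At (5/2, 2): F = (-77.89771, -19.500).
Jacobian J = [[-10·p·q - 3·q + 2·sin(p) - 2, -5·p^2 - 3·p + 1], [-2·p·q - q, -p^2 - p]].
At the point, J = [[-56.80306, -37.750], [-12.000, -8.750]] (det J = 44.02674).
Solving J·Δ = −F gives Δ = (1.238, -3.927).
Then the next iterate is (p, q)₁ = (3.738, -1.927).

(3.738, -1.927)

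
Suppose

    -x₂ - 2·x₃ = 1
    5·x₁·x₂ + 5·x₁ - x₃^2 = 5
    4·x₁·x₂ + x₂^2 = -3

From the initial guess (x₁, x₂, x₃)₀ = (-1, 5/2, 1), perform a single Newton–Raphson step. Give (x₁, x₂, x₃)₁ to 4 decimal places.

At (-1, 5/2, 1): F = (-5.5000, -23.5000, -0.7500).
Jacobian J = [[0, -1, -2], [5·x₂ + 5, 5·x₁, -2·x₃], [4·x₂, 4·x₁ + 2·x₂, 0]].
At the point, J = [[0.0000, -1.0000, -2.0000], [17.5000, -5.0000, -2.0000], [10.0000, 1.0000, 0.0000]] (det J = -115.0000).
Solving J·Δ = −F gives Δ = (0.3652, -2.9022, -1.2989).
Then the next iterate is (x₁, x₂, x₃)₁ = (-0.6348, -0.4022, -0.2989).

(-0.6348, -0.4022, -0.2989)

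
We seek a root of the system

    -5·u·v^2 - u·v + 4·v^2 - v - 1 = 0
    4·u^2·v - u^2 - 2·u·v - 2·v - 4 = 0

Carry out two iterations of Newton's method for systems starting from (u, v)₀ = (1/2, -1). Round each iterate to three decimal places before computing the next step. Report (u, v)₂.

At (1/2, -1): F = (2.000, -2.250).
Jacobian J = [[-5·v^2 - v, -10·u·v - u + 8·v - 1], [8·u·v - 2·u - 2·v, 4·u^2 - 2·u - 2]].
At the point, J = [[-4.000, -4.500], [-3.000, -2.000]] (det J = -5.500).
Solving J·Δ = −F gives Δ = (-2.568, 2.727).
Then the next iterate is (u, v)₁ = (-2.068, 1.727).
Round to (-2.068, 1.727) and repeat: F = (43.61390, 24.95517), J = [[-16.63965, 50.59836], [-27.88949, 19.24250]].
Δ = (0.388, -0.734), so (u, v)₂ = (-1.680, 0.993).

(-1.680, 0.993)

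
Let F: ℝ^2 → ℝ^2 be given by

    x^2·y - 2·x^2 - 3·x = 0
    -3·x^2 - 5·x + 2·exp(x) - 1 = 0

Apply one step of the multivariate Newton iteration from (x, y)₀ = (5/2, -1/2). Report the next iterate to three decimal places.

(4.306, 7.680)

At (5/2, -1/2): F = (-23.125, -7.88501).
Jacobian J = [[2·x·y - 4·x - 3, x^2], [-6·x + 2·exp(x) - 5, 0]].
At the point, J = [[-15.500, 6.250], [4.36499, 0.000]] (det J = -27.28117).
Solving J·Δ = −F gives Δ = (1.806, 8.180).
Then the next iterate is (x, y)₁ = (4.306, 7.680).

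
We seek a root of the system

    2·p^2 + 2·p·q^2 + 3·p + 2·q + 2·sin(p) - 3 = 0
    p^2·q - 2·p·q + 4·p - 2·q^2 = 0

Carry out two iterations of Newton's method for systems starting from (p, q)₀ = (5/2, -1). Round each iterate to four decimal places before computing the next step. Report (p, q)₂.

(0.5541, -1.4030)

At (5/2, -1): F = (21.196944, 6.7500).
Jacobian J = [[4·p + 2·q^2 + 2·cos(p) + 3, 4·p·q + 2], [2·p·q - 2·q + 4, p^2 - 2·p - 4·q]].
At the point, J = [[13.397713, -8.0000], [1.0000, 5.2500]] (det J = 78.337992).
Solving J·Δ = −F gives Δ = (-2.1099, -0.8838).
Then the next iterate is (p, q)₁ = (0.3901, -1.8838).
Round to (0.3901, -1.8838) and repeat: F = (-1.763685, -4.353937), J = [[13.507547, -0.939482], [6.297859, 6.907178]].
Δ = (0.1640, 0.4808), so (p, q)₂ = (0.5541, -1.4030).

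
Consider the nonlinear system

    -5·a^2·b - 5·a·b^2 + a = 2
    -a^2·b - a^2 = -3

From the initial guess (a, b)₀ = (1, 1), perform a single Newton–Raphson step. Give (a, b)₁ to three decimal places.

At (1, 1): F = (-11.000, 1.000).
Jacobian J = [[-10·a·b - 5·b^2 + 1, -5·a^2 - 10·a·b], [-2·a·b - 2·a, -a^2]].
At the point, J = [[-14.000, -15.000], [-4.000, -1.000]] (det J = -46.000).
Solving J·Δ = −F gives Δ = (0.565, -1.261).
Then the next iterate is (a, b)₁ = (1.565, -0.261).

(1.565, -0.261)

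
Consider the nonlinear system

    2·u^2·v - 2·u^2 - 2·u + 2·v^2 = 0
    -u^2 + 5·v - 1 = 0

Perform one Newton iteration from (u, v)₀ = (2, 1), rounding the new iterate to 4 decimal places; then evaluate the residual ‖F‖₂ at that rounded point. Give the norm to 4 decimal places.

0.5649

At (2, 1): F = (-2.0000, 0.0000).
Jacobian J = [[4·u·v - 4·u - 2, 2·u^2 + 4·v], [-2·u, 5]].
At the point, J = [[-2.0000, 12.0000], [-4.0000, 5.0000]] (det J = 38.0000).
Solving J·Δ = −F gives Δ = (0.2632, 0.2105).
Then the next iterate is (u, v)₁ = (2.2632, 1.2105).
Re-evaluating at (2.2632, 1.2105): F = (0.560614, -0.069574), so ‖F‖₂ = 0.5649.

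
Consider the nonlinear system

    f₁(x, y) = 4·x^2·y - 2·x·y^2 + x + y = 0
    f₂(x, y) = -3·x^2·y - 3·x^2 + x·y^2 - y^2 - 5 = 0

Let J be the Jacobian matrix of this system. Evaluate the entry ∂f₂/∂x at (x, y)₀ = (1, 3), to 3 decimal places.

∂f₂/∂x = -6·x·y - 6·x + y^2.
At (1, 3) this is -15.000.

-15.000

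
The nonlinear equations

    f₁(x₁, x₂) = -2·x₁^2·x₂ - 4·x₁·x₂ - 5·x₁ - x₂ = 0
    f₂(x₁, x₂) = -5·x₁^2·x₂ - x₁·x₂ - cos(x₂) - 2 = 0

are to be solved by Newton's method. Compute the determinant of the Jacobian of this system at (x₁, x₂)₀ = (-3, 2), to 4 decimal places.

-45.9977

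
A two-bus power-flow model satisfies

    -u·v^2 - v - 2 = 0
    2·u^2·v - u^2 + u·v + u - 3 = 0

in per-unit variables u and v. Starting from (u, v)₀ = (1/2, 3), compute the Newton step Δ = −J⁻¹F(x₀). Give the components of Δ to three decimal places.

At (1/2, 3): F = (-9.500, 0.250).
Jacobian J = [[-v^2, -2·u·v - 1], [4·u·v - 2·u + v + 1, 2·u^2 + u]].
At the point, J = [[-9.000, -4.000], [9.000, 1.000]] (det J = 27.000).
Solving J·Δ = −F gives Δ = (0.315, -3.083).

(0.315, -3.083)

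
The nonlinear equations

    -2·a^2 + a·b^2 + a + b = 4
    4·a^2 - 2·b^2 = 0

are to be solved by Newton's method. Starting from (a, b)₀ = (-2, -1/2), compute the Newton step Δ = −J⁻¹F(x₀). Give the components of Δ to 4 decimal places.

(1.1504, 1.4530)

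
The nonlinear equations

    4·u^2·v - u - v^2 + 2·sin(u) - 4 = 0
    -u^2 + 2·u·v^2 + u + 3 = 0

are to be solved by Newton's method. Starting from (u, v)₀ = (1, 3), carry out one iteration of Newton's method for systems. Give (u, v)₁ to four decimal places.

(0.8817, 1.4175)

At (1, 3): F = (-0.317058, 21.0000).
Jacobian J = [[8·u·v + 2·cos(u) - 1, 4·u^2 - 2·v], [-2·u + 2·v^2 + 1, 4·u·v]].
At the point, J = [[24.080605, -2.0000], [17.0000, 12.0000]] (det J = 322.967255).
Solving J·Δ = −F gives Δ = (-0.1183, -1.5825).
Then the next iterate is (u, v)₁ = (0.8817, 1.4175).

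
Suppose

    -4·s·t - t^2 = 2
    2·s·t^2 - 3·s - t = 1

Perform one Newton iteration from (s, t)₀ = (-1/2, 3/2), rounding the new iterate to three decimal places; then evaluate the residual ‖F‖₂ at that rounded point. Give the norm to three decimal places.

At (-1/2, 3/2): F = (-1.250, -3.250).
Jacobian J = [[-4·t, -4·s - 2·t], [2·t^2 - 3, 4·s·t - 1]].
At the point, J = [[-6.000, -1.000], [1.500, -4.000]] (det J = 25.500).
Solving J·Δ = −F gives Δ = (-0.069, -0.838).
Then the next iterate is (s, t)₁ = (-0.569, 0.662).
Re-evaluating at (-0.569, 0.662): F = (-0.93153, -0.45372), so ‖F‖₂ = 1.036.

1.036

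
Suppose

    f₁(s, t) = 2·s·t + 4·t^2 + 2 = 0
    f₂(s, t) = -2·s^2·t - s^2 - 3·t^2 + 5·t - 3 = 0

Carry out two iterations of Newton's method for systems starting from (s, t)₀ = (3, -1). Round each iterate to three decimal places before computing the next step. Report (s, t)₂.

(3.146, -1.131)

At (3, -1): F = (0.000, -2.000).
Jacobian J = [[2·t, 2·s + 8·t], [-4·s·t - 2·s, -2·s^2 - 6·t + 5]].
At the point, J = [[-2.000, -2.000], [6.000, -7.000]] (det J = 26.000).
Solving J·Δ = −F gives Δ = (0.154, -0.154).
Then the next iterate is (s, t)₁ = (3.154, -1.154).
Round to (3.154, -1.154) and repeat: F = (0.04743, 0.24646), J = [[-2.308, -2.924], [8.25086, -7.97143]].
Δ = (-0.008, 0.023), so (s, t)₂ = (3.146, -1.131).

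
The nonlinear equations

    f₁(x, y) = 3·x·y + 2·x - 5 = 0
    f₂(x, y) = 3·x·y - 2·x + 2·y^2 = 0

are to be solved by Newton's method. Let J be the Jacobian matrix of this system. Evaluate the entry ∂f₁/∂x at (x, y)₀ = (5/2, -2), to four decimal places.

∂f₁/∂x = 3·y + 2.
At (5/2, -2) this is -4.0000.

-4.0000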